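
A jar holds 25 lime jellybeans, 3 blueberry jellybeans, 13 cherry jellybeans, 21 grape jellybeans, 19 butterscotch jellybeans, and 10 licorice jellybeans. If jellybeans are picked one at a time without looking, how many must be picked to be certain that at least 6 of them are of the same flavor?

In the worst case we take at most 5 of each flavor, but all 3 blueberry (fewer than 5), giving 5 + 3 + 5 + 5 + 5 + 5 = 28.
One more jellybean then forces some flavor to 6, so 28 + 1 = 29.

29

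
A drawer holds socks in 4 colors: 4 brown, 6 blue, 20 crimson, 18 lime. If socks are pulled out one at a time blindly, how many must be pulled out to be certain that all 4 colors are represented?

45

The hardest color to obtain is brown: we could draw every other sock first — 48 − 4 = 44 socks — without a single brown one.
The next draw must be brown, so 44 + 1 = 45.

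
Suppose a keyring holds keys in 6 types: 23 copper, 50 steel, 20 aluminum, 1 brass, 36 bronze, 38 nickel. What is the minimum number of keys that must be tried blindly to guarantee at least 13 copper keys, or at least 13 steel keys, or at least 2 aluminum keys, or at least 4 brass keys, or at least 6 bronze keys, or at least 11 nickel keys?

42

The worst case stops just short of every target: 12 copper, 12 steel, 1 aluminum, all 1 brass, 5 bronze, 10 nickel — 12 + 12 + 1 + 1 + 5 + 10 = 41 keys.
One more key must push some type to its target, so 41 + 1 = 42.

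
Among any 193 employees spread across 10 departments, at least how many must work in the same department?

20

If each of the 10 departments held at most 19, the total would be at most 10 × 19 = 190 < 193, a contradiction.
So at least one holds ⌈193/10⌉ = 20.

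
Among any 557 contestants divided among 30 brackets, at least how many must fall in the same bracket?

If each of the 30 brackets held at most 18, the total would be at most 30 × 18 = 540 < 557, a contradiction.
So at least one holds ⌈557/30⌉ = 19.

19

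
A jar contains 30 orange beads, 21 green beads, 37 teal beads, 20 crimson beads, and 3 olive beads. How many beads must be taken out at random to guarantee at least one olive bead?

The worst case draws every non-olive bead first: 30 + 21 + 37 + 20 = 108.
The next draw is then forced to be olive, giving 108 + 1 = 109.

109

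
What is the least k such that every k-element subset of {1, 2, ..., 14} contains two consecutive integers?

Partition {1, …, 14} into 7 pairs: {1,2}, {3,4}, …, {13,14}.
Choosing 7 integers — say the 7 even numbers 2, 4, …, 14 — takes one from each pair and avoids the property.
Choosing 8 forces two into the same pair by pigeonhole, and those are consecutive. So 8.

8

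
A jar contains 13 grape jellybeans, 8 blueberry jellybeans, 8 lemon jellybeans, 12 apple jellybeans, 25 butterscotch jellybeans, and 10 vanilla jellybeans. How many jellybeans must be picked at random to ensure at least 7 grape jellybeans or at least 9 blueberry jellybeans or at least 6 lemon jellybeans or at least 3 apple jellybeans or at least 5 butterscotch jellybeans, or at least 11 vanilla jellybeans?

Each of the 6 flavors has its own threshold; avoid all of them simultaneously.
The worst case stops just short of every target: 6 grape, 8 blueberry, 5 lemon, 2 apple, 4 butterscotch, 10 vanilla — 6 + 8 + 5 + 2 + 4 + 10 = 35 jellybeans.
One more jellybean must push some flavor to its target, so 35 + 1 = 36.

36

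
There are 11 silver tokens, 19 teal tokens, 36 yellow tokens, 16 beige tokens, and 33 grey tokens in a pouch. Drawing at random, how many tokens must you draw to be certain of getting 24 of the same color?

93

Treat the 5 colors as pigeonholes.
In the worst case we take at most 23 of each color, but all 11 silver, all 19 teal, and all 16 beige (fewer than 23), giving 11 + 19 + 23 + 16 + 23 = 92.
One more token then forces some color to 24, so 92 + 1 = 93.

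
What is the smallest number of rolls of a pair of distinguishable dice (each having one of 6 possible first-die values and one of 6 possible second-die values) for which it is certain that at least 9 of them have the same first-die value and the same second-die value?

There are 6 × 6 = 36 (first-die value, second-die value) combinations acting as pigeonholes.
With 36 × 8 = 288 rolls of a pair of distinguishable dice we could place exactly 8 in each, with no (first-die value, second-die value) pair reaching 9.
One more forces some (first-die value, second-die value) pair to hold 9, so 288 + 1 = 289.

289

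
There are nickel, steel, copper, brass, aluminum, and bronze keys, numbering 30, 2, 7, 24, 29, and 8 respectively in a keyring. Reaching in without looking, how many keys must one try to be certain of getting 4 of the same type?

18

Treat the 6 types as pigeonholes.
In the worst case we take at most 3 of each type, but all 2 steel (fewer than 3), giving 3 + 2 + 3 + 3 + 3 + 3 = 17.
One more key then forces some type to 4, so 17 + 1 = 18.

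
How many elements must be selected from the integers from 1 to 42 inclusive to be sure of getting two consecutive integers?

22

Partition {1, …, 42} into 21 pairs: {1,2}, {3,4}, …, {41,42}.
Choosing 21 integers — say the 21 even numbers 2, 4, …, 42 — takes one from each pair and avoids the property.
Choosing 22 forces two into the same pair by pigeonhole, and those are consecutive. So 22.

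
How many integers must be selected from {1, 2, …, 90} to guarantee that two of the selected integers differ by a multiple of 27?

Group the integers by remainder mod 27; there are 27 residue classes, each nonempty in this range.
Choosing one from each class (27 integers) avoids any shared remainder.
One more choice must repeat a class, so two differ by a multiple of 27. Hence 27 + 1 = 28.

28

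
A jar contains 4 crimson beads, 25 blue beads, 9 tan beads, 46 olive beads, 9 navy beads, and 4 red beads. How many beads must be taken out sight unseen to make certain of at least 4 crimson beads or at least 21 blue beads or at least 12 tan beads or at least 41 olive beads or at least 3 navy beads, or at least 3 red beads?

The worst case stops just short of every target: 3 crimson, 20 blue, all 9 tan, 40 olive, 2 navy, 2 red — 3 + 20 + 9 + 40 + 2 + 2 = 76 beads.
One more bead must push some color to its target, so 76 + 1 = 77.

77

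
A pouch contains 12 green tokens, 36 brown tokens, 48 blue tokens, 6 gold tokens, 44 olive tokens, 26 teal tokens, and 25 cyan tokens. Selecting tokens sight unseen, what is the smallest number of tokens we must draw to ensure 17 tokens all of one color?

99

In the worst case we take at most 16 of each color, but all 12 green and all 6 gold (fewer than 16), giving 12 + 16 + 16 + 6 + 16 + 16 + 16 = 98.
One more token then forces some color to 17, so 98 + 1 = 99.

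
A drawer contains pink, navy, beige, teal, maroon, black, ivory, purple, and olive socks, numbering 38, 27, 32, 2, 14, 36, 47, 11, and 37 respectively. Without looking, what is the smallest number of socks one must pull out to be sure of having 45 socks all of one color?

In the worst case we take at most 44 of each color, but all 38 pink, all 27 navy, all 32 beige, all 2 teal, all 14 maroon, all 36 black, all 11 purple, and all 37 olive (fewer than 44), giving 38 + 27 + 32 + 2 + 14 + 36 + 44 + 11 + 37 = 241.
One more sock then forces some color to 45, so 241 + 1 = 242.

242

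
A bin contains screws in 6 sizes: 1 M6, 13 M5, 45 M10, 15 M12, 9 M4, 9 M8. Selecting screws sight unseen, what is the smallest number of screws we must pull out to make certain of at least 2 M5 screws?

81

The worst case draws every non-M5 screw first: 1 + 45 + 15 + 9 + 9 = 79.
The next 2 draws are then forced to be M5, giving 79 + 2 = 81.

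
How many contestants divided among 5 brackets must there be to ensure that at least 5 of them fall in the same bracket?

21

There are 5 brackets acting as pigeonholes.
With 5 × 4 = 20 contestants we could place exactly 4 in each, with no class reaching 5.
One more forces some class to hold 5, so 20 + 1 = 21.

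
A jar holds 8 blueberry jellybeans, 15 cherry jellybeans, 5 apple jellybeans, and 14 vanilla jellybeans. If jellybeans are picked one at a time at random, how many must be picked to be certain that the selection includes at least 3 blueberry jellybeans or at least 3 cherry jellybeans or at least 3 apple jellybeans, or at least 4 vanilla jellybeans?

10

The worst case stops just short of every target: 2 blueberry, 2 cherry, 2 apple, 3 vanilla — 2 + 2 + 2 + 3 = 9 jellybeans.
One more jellybean must push some flavor to its target, so 9 + 1 = 10.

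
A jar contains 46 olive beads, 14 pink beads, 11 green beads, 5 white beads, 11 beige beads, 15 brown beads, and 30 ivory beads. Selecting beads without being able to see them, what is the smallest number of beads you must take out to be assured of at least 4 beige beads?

125

The worst case draws every non-beige bead first: 46 + 14 + 11 + 5 + 15 + 30 = 121.
The next 4 draws are then forced to be beige, giving 121 + 4 = 125.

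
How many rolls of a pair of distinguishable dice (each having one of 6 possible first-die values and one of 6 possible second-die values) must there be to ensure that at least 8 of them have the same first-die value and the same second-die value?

There are 6 × 6 = 36 (first-die value, second-die value) combinations acting as pigeonholes.
With 36 × 7 = 252 rolls of a pair of distinguishable dice we could place exactly 7 in each, with no (first-die value, second-die value) pair reaching 8.
One more forces some (first-die value, second-die value) pair to hold 8, so 252 + 1 = 253.

253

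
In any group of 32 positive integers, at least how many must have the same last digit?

4

There are 10 possible last digits, which serve as the pigeonholes.
If each of the 10 possible last digits held at most 3, the total would be at most 10 × 3 = 30 < 32, a contradiction.
So at least one holds ⌈32/10⌉ = 4.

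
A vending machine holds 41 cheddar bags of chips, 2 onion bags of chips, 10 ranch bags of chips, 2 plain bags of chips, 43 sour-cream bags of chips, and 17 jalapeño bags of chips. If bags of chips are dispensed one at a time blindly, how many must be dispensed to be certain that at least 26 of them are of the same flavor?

Treat the 6 flavors as pigeonholes.
In the worst case we take at most 25 of each flavor, but all 2 onion, all 10 ranch, all 2 plain, and all 17 jalapeño (fewer than 25), giving 25 + 2 + 10 + 2 + 25 + 17 = 81.
One more bag of chips then forces some flavor to 26, so 81 + 1 = 82.

82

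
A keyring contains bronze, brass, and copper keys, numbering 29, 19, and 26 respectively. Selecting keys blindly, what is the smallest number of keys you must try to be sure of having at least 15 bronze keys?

The worst case draws every non-bronze key first: 19 + 26 = 45.
The next 15 draws are then forced to be bronze, giving 45 + 15 = 60.

60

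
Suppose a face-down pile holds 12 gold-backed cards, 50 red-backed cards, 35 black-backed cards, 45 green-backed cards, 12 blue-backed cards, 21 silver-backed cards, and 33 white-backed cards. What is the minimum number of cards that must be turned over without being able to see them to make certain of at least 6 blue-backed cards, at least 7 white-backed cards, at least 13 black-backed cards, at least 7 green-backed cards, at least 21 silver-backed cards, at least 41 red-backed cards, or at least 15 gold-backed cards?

102

The worst case stops just short of every target: all 12 gold-backed, 40 red-backed, 12 black-backed, 6 green-backed, 5 blue-backed, 20 silver-backed, 6 white-backed — 12 + 40 + 12 + 6 + 5 + 20 + 6 = 101 cards.
One more card must push some back color to its target, so 101 + 1 = 102.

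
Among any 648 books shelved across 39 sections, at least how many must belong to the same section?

17

The 648 books fall into 39 sections.
If each of the 39 sections held at most 16, the total would be at most 39 × 16 = 624 < 648, a contradiction.
So at least one holds ⌈648/39⌉ = 17.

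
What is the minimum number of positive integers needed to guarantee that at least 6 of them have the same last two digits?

501

There are 100 possible two-digit endings acting as pigeonholes.
With 100 × 5 = 500 positive integers we could place exactly 5 in each, with no class reaching 6.
One more forces some class to hold 6, so 500 + 1 = 501.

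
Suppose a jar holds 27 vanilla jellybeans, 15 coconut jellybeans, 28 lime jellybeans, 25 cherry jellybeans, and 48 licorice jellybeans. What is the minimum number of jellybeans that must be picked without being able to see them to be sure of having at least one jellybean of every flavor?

The hardest flavor to obtain is coconut: we could draw every other jellybean first — 143 − 15 = 128 jellybeans — without a single coconut one.
The next draw must be coconut, so 128 + 1 = 129.

129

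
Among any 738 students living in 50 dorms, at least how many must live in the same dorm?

The 738 students fall into 50 dorms.
If each of the 50 dorms held at most 14, the total would be at most 50 × 14 = 700 < 738, a contradiction.
So at least one holds ⌈738/50⌉ = 15.

15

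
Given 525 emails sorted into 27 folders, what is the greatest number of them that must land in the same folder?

20

The 525 emails fall into 27 folders.
If each of the 27 folders held at most 19, the total would be at most 27 × 19 = 513 < 525, a contradiction.
So at least one holds ⌈525/27⌉ = 20.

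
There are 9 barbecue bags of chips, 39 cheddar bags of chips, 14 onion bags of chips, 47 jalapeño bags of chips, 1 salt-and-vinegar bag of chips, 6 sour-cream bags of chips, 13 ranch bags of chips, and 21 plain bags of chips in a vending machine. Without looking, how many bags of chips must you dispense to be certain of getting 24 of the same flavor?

In the worst case we take at most 23 of each flavor, but all 9 barbecue, all 14 onion, all 1 salt-and-vinegar, all 6 sour-cream, all 13 ranch, and all 21 plain (fewer than 23), giving 9 + 23 + 14 + 23 + 1 + 6 + 13 + 21 = 110.
One more bag of chips then forces some flavor to 24, so 110 + 1 = 111.

111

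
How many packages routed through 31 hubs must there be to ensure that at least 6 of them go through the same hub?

There are 31 hubs acting as pigeonholes.
With 31 × 5 = 155 packages we could place exactly 5 in each, with no class reaching 6.
One more forces some class to hold 6, so 155 + 1 = 156.

156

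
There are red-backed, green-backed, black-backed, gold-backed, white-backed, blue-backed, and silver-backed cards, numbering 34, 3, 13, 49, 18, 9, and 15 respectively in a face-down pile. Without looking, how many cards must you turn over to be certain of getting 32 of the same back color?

121

Treat the 7 back colors as pigeonholes.
In the worst case we take at most 31 of each back color, but all 3 green-backed, all 13 black-backed, all 18 white-backed, all 9 blue-backed, and all 15 silver-backed (fewer than 31), giving 31 + 3 + 13 + 31 + 18 + 9 + 15 = 120.
One more card then forces some back color to 32, so 120 + 1 = 121.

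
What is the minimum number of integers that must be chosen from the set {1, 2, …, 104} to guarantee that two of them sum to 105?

53

Partition {1, …, 104} into 52 pairs: {1,104}, {2,103}, …, {52,53}.
Choosing 52 integers — say the integers 1 through 52 — takes one from each pair and avoids the property.
Choosing 53 forces two into the same pair by pigeonhole, and those sum to 105. So 53.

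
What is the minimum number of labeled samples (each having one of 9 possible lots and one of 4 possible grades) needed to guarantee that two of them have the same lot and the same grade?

There are 9 × 4 = 36 (lot, grade) combinations acting as pigeonholes.
With 36 labeled samples we could place one in each, avoiding any repeat.
One more forces some (lot, grade) pair to hold 2, so 36 + 1 = 37.

37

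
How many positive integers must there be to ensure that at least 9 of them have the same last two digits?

There are 100 possible two-digit endings acting as pigeonholes.
With 100 × 8 = 800 positive integers we could place exactly 8 in each, with no class reaching 9.
One more forces some class to hold 9, so 800 + 1 = 801.

801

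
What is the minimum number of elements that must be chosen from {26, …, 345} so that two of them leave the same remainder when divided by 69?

Group the integers by remainder mod 69; there are 69 residue classes, each nonempty in this range.
Choosing one from each class (69 integers) avoids any shared remainder.
One more choice must repeat a class, so two differ by a multiple of 69. Hence 69 + 1 = 70.

70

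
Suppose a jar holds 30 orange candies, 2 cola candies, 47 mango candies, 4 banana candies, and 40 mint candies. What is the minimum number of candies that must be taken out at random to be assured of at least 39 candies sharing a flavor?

113

In the worst case we take at most 38 of each flavor, but all 30 orange, all 2 cola, and all 4 banana (fewer than 38), giving 30 + 2 + 38 + 4 + 38 = 112.
One more candy then forces some flavor to 39, so 112 + 1 = 113.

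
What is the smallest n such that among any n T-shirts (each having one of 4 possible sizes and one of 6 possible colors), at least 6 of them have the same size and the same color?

There are 4 × 6 = 24 (size, color) combinations acting as pigeonholes.
With 24 × 5 = 120 T-shirts we could place exactly 5 in each, with no (size, color) pair reaching 6.
One more forces some (size, color) pair to hold 6, so 120 + 1 = 121.

121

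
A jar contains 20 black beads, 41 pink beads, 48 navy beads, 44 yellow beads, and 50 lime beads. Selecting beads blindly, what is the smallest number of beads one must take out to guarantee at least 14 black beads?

197

To avoid black beads as long as possible, exhaust the other 4 colors first.
The worst case draws every non-black bead first: 41 + 48 + 44 + 50 = 183.
The next 14 draws are then forced to be black, giving 183 + 14 = 197.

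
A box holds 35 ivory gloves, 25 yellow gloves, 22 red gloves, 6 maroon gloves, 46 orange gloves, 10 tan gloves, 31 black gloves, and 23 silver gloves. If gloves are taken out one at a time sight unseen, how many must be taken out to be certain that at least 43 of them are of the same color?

195

In the worst case we take at most 42 of each color, but all 35 ivory, all 25 yellow, all 22 red, all 6 maroon, all 10 tan, all 31 black, and all 23 silver (fewer than 42), giving 35 + 25 + 22 + 6 + 42 + 10 + 31 + 23 = 194.
One more glove then forces some color to 43, so 194 + 1 = 195.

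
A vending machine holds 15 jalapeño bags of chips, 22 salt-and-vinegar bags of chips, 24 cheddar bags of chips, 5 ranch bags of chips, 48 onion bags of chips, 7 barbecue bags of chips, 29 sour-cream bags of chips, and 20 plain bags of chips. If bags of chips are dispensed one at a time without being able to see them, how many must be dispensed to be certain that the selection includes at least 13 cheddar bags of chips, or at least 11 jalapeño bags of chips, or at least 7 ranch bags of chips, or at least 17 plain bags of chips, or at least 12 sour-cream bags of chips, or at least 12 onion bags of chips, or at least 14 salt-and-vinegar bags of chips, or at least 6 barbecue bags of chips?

The worst case stops just short of every target: 10 jalapeño, 13 salt-and-vinegar, 12 cheddar, all 5 ranch, 11 onion, 5 barbecue, 11 sour-cream, 16 plain — 10 + 13 + 12 + 5 + 11 + 5 + 11 + 16 = 83 bags of chips.
One more bag of chips must push some flavor to its target, so 83 + 1 = 84.

84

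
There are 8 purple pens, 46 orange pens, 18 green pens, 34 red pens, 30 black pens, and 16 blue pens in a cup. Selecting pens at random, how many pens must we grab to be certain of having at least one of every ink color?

The hardest ink color to obtain is purple: we could draw every other pen first — 152 − 8 = 144 pens — without a single purple one.
The next draw must be purple, so 144 + 1 = 145.

145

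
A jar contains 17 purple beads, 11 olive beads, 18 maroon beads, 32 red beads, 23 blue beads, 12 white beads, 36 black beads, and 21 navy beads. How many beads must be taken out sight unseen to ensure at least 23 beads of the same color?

In the worst case we take at most 22 of each color, but all 17 purple, all 11 olive, all 18 maroon, all 12 white, and all 21 navy (fewer than 22), giving 17 + 11 + 18 + 22 + 22 + 12 + 22 + 21 = 145.
One more bead then forces some color to 23, so 145 + 1 = 146.

146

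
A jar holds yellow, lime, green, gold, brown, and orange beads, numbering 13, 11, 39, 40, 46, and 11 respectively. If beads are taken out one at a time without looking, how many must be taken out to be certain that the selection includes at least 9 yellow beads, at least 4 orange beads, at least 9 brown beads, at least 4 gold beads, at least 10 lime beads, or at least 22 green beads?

The worst case stops just short of every target: 8 yellow, 9 lime, 21 green, 3 gold, 8 brown, 3 orange — 8 + 9 + 21 + 3 + 8 + 3 = 52 beads.
One more bead must push some color to its target, so 52 + 1 = 53.

53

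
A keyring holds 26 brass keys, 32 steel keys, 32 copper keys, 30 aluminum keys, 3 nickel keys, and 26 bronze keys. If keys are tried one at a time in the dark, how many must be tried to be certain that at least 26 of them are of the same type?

Treat the 6 types as pigeonholes.
In the worst case we take at most 25 of each type, but all 3 nickel (fewer than 25), giving 25 + 25 + 25 + 25 + 3 + 25 = 128.
One more key then forces some type to 26, so 128 + 1 = 129.

129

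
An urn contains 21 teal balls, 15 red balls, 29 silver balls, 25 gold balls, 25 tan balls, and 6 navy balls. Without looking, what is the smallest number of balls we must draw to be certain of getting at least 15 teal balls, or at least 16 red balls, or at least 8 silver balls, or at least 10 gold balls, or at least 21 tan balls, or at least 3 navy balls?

68

The worst case stops just short of every target: 14 teal, 15 red, 7 silver, 9 gold, 20 tan, 2 navy — 14 + 15 + 7 + 9 + 20 + 2 = 67 balls.
One more ball must push some color to its target, so 67 + 1 = 68.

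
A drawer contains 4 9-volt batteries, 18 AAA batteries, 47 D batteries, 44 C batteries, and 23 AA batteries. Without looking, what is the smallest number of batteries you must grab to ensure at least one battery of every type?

133

The hardest type to obtain is 9-volt: we could draw every other battery first — 136 − 4 = 132 batteries — without a single 9-volt one.
The next draw must be 9-volt, so 132 + 1 = 133.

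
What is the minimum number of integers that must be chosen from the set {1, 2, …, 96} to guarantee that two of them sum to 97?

49

Partition {1, …, 96} into 48 pairs: {1,96}, {2,95}, …, {48,49}.
Choosing 48 integers — say the integers 1 through 48 — takes one from each pair and avoids the property.
Choosing 49 forces two into the same pair by pigeonhole, and those sum to 97. So 49.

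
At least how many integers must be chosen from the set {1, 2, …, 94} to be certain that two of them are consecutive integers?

48

Partition {1, …, 94} into 47 pairs: {1,2}, {3,4}, …, {93,94}.
Choosing 47 integers — say the 47 even numbers 2, 4, …, 94 — takes one from each pair and avoids the property.
Choosing 48 forces two into the same pair by pigeonhole, and those are consecutive. So 48.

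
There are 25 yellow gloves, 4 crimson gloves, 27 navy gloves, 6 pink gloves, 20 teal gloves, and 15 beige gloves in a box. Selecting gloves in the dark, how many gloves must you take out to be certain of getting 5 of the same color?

The worst case takes 4 gloves of each color without reaching 5 of any: 6 × 4 = 24.
The next glove must bring some color to 5, so 24 + 1 = 25.

25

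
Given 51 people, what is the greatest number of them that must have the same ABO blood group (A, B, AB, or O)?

13

There are 4 ABO blood groups, which serve as the pigeonholes.
If each of the 4 ABO blood groups held at most 12, the total would be at most 4 × 12 = 48 < 51, a contradiction.
So at least one holds ⌈51/4⌉ = 13.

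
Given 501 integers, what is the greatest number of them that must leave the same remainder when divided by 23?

If each of the 23 residue classes modulo 23 held at most 21, the total would be at most 23 × 21 = 483 < 501, a contradiction.
So at least one holds ⌈501/23⌉ = 22.

22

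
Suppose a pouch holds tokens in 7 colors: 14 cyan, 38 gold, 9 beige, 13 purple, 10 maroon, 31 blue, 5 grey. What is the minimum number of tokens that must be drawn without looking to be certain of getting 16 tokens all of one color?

82

Treat the 7 colors as pigeonholes.
In the worst case we take at most 15 of each color, but all 14 cyan, all 9 beige, all 13 purple, all 10 maroon, and all 5 grey (fewer than 15), giving 14 + 15 + 9 + 13 + 10 + 15 + 5 = 81.
One more token then forces some color to 16, so 81 + 1 = 82.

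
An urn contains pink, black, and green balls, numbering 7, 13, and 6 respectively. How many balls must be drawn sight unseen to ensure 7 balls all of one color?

The worst case takes 6 balls of each color without reaching 7 of any: 3 × 6 = 18.
The next ball must bring some color to 7, so 18 + 1 = 19.

19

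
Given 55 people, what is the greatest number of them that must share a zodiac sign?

There are 12 zodiac signs, which serve as the pigeonholes.
If each of the 12 zodiac signs held at most 4, the total would be at most 12 × 4 = 48 < 55, a contradiction.
So at least one holds ⌈55/12⌉ = 5.

5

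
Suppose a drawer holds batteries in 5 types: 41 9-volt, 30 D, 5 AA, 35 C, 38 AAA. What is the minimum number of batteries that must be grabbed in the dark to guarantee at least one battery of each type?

145

The hardest type to obtain is AA: we could draw every other battery first — 149 − 5 = 144 batteries — without a single AA one.
The next draw must be AA, so 144 + 1 = 145.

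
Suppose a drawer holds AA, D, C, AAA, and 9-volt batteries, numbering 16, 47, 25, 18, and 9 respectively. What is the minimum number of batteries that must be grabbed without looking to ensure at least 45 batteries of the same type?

113

Treat the 5 types as pigeonholes.
In the worst case we take at most 44 of each type, but all 16 AA, all 25 C, all 18 AAA, and all 9 9-volt (fewer than 44), giving 16 + 44 + 25 + 18 + 9 = 112.
One more battery then forces some type to 45, so 112 + 1 = 113.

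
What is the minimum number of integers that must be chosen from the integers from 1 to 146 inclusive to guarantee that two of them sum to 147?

Partition {1, …, 146} into 73 pairs: {1,146}, {2,145}, …, {73,74}.
Choosing 73 integers — say the integers 1 through 73 — takes one from each pair and avoids the property.
Choosing 74 forces two into the same pair by pigeonhole, and those sum to 147. So 74.

74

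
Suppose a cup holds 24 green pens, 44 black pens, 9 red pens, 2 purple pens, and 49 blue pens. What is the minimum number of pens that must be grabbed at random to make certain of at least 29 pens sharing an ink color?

92

In the worst case we take at most 28 of each ink color, but all 24 green, all 9 red, and all 2 purple (fewer than 28), giving 24 + 28 + 9 + 2 + 28 = 91.
One more pen then forces some ink color to 29, so 91 + 1 = 92.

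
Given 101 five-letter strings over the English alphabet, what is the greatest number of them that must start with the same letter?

The 101 five-letter strings over the English alphabet fall into 26 possible first letters.
If each of the 26 possible first letters held at most 3, the total would be at most 26 × 3 = 78 < 101, a contradiction.
So at least one holds ⌈101/26⌉ = 4.

4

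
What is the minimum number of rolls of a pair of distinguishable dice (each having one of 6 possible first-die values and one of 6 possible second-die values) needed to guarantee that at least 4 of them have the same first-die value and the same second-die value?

There are 6 × 6 = 36 (first-die value, second-die value) combinations acting as pigeonholes.
With 36 × 3 = 108 rolls of a pair of distinguishable dice we could place exactly 3 in each, with no (first-die value, second-die value) pair reaching 4.
One more forces some (first-die value, second-die value) pair to hold 4, so 108 + 1 = 109.

109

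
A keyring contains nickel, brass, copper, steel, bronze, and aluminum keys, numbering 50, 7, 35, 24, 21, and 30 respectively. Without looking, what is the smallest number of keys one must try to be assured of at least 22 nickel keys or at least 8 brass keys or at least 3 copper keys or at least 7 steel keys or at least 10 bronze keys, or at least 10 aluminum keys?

55

Each of the 6 types has its own threshold; avoid all of them simultaneously.
The worst case stops just short of every target: 21 nickel, 7 brass, 2 copper, 6 steel, 9 bronze, 9 aluminum — 21 + 7 + 2 + 6 + 9 + 9 = 54 keys.
One more key must push some type to its target, so 54 + 1 = 55.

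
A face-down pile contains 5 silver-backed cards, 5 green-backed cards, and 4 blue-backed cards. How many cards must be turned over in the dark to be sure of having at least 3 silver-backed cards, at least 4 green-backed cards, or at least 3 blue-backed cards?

8

Each of the 3 back colors has its own threshold; avoid all of them simultaneously.
The worst case stops just short of every target: 2 silver-backed, 3 green-backed, 2 blue-backed — 2 + 3 + 2 = 7 cards.
One more card must push some back color to its target, so 7 + 1 = 8.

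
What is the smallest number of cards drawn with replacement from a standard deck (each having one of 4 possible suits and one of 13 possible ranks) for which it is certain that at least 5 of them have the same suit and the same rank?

209

There are 4 × 13 = 52 (suit, rank) combinations acting as pigeonholes.
With 52 × 4 = 208 cards drawn with replacement from a standard deck we could place exactly 4 in each, with no (suit, rank) pair reaching 5.
One more forces some (suit, rank) pair to hold 5, so 208 + 1 = 209.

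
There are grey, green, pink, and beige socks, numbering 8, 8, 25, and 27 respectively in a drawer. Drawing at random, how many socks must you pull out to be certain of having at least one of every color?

61

The hardest color to obtain is grey: we could draw every other sock first — 68 − 8 = 60 socks — without a single grey one.
The next draw must be grey, so 60 + 1 = 61.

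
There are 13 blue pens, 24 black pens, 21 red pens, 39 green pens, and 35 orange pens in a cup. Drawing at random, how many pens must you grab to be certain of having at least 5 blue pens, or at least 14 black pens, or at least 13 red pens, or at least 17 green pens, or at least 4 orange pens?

49

Each of the 5 ink colors has its own threshold; avoid all of them simultaneously.
The worst case stops just short of every target: 4 blue, 13 black, 12 red, 16 green, 3 orange — 4 + 13 + 12 + 16 + 3 = 48 pens.
One more pen must push some ink color to its target, so 48 + 1 = 49.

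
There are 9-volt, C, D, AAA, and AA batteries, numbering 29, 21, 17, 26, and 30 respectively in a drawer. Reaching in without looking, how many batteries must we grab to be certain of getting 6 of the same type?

The worst case takes 5 batteries of each type without reaching 6 of any: 5 × 5 = 25.
The next battery must bring some type to 6, so 25 + 1 = 26.

26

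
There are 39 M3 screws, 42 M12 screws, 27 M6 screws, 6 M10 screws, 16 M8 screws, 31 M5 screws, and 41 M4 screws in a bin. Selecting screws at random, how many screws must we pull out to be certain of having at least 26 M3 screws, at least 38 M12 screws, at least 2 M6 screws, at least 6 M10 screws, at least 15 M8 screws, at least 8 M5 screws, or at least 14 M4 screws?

The worst case stops just short of every target: 25 M3, 37 M12, 1 M6, 5 M10, 14 M8, 7 M5, 13 M4 — 25 + 37 + 1 + 5 + 14 + 7 + 13 = 102 screws.
One more screw must push some size to its target, so 102 + 1 = 103.

103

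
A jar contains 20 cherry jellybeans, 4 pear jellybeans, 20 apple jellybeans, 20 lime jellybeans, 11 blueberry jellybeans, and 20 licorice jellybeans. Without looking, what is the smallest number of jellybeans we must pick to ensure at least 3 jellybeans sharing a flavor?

13

The worst case takes 2 jellybeans of each flavor without reaching 3 of any: 6 × 2 = 12.
The next jellybean must bring some flavor to 3, so 12 + 1 = 13.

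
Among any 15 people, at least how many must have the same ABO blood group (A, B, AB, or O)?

There are 4 ABO blood groups, which serve as the pigeonholes.
If each of the 4 ABO blood groups held at most 3, the total would be at most 4 × 3 = 12 < 15, a contradiction.
So at least one holds ⌈15/4⌉ = 4.

4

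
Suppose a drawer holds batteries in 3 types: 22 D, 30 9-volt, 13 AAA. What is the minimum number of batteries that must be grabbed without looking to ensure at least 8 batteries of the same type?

Treat the 3 types as pigeonholes.
The worst case takes 7 batteries of each type without reaching 8 of any: 3 × 7 = 21.
The next battery must bring some type to 8, so 21 + 1 = 22.

22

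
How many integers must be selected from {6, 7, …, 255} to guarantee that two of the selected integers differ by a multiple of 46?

47

Group the integers by remainder mod 46; there are 46 residue classes, each nonempty in this range.
Choosing one from each class (46 integers) avoids any shared remainder.
One more choice must repeat a class, so two differ by a multiple of 46. Hence 46 + 1 = 47.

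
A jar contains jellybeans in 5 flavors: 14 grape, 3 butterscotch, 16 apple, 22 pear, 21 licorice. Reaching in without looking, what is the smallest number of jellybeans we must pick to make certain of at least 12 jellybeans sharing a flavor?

Treat the 5 flavors as pigeonholes.
In the worst case we take at most 11 of each flavor, but all 3 butterscotch (fewer than 11), giving 11 + 3 + 11 + 11 + 11 = 47.
One more jellybean then forces some flavor to 12, so 47 + 1 = 48.

48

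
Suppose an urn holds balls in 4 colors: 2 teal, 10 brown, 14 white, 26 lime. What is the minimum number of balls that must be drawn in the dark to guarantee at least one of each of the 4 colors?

51

The hardest color to obtain is teal: we could draw every other ball first — 52 − 2 = 50 balls — without a single teal one.
The next draw must be teal, so 50 + 1 = 51.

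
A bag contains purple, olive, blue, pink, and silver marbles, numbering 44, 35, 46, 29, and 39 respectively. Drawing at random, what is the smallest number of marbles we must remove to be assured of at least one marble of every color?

165

The hardest color to obtain is pink: we could draw every other marble first — 193 − 29 = 164 marbles — without a single pink one.
The next draw must be pink, so 164 + 1 = 165.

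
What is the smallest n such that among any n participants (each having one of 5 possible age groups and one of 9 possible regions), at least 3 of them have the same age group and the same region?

91

There are 5 × 9 = 45 (age group, region) combinations acting as pigeonholes.
With 45 × 2 = 90 participants we could place exactly 2 in each, with no (age group, region) pair reaching 3.
One more forces some (age group, region) pair to hold 3, so 90 + 1 = 91.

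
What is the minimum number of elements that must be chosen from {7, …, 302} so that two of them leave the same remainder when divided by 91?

92

Group the integers by remainder mod 91; there are 91 residue classes, each nonempty in this range.
Choosing one from each class (91 integers) avoids any shared remainder.
One more choice must repeat a class, so two differ by a multiple of 91. Hence 91 + 1 = 92.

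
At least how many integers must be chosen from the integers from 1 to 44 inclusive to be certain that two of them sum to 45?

Partition {1, …, 44} into 22 pairs: {1,44}, {2,43}, …, {22,23}.
Choosing 22 integers — say the integers 1 through 22 — takes one from each pair and avoids the property.
Choosing 23 forces two into the same pair by pigeonhole, and those sum to 45. So 23.

23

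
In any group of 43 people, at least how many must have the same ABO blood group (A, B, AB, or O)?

11

There are 4 ABO blood groups, which serve as the pigeonholes.
If each of the 4 ABO blood groups held at most 10, the total would be at most 4 × 10 = 40 < 43, a contradiction.
So at least one holds ⌈43/4⌉ = 11.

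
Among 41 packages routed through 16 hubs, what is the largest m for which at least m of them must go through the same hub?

3

The 41 packages fall into 16 hubs.
If each of the 16 hubs held at most 2, the total would be at most 16 × 2 = 32 < 41, a contradiction.
So at least one holds ⌈41/16⌉ = 3.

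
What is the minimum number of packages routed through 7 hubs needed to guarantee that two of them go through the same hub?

There are 7 hubs acting as pigeonholes.
With 7 packages we could place one in each, avoiding any repeat.
One more forces some class to hold 2, so 7 + 1 = 8.

8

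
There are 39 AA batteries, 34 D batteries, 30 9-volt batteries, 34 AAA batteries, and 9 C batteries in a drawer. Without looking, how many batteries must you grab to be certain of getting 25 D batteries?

To avoid D batteries as long as possible, exhaust the other 4 types first.
The worst case draws every non-D battery first: 39 + 30 + 34 + 9 = 112.
The next 25 draws are then forced to be D, giving 112 + 25 = 137.

137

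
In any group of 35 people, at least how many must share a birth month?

There are 12 months of the year, which serve as the pigeonholes.
If each of the 12 months of the year held at most 2, the total would be at most 12 × 2 = 24 < 35, a contradiction.
So at least one holds ⌈35/12⌉ = 3.

3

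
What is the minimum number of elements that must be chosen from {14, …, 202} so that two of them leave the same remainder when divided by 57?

Group the integers by remainder mod 57; there are 57 residue classes, each nonempty in this range.
Choosing one from each class (57 integers) avoids any shared remainder.
One more choice must repeat a class, so two differ by a multiple of 57. Hence 57 + 1 = 58.

58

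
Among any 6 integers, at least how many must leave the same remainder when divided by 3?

The 6 integers fall into 3 residue classes modulo 3.
If each of the 3 residue classes modulo 3 held at most 1, the total would be at most 3 × 1 = 3 < 6, a contradiction.
So at least one holds ⌈6/3⌉ = 2.

2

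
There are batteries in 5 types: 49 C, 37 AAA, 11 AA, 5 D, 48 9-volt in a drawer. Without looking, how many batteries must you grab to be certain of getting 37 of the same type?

Treat the 5 types as pigeonholes.
In the worst case we take at most 36 of each type, but all 11 AA and all 5 D (fewer than 36), giving 36 + 36 + 11 + 5 + 36 = 124.
One more battery then forces some type to 37, so 124 + 1 = 125.

125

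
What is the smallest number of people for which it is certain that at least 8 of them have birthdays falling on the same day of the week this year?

There are 7 days of the week acting as pigeonholes.
With 7 × 7 = 49 people we could place exactly 7 in each, with no class reaching 8.
One more forces some class to hold 8, so 49 + 1 = 50.

50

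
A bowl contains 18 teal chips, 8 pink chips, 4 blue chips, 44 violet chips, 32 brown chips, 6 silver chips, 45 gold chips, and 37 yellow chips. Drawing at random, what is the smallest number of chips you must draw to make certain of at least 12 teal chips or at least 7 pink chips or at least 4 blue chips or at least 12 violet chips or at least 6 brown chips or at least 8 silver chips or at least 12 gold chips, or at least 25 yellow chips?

78

The worst case stops just short of every target: 11 teal, 6 pink, 3 blue, 11 violet, 5 brown, all 6 silver, 11 gold, 24 yellow — 11 + 6 + 3 + 11 + 5 + 6 + 11 + 24 = 77 chips.
One more chip must push some color to its target, so 77 + 1 = 78.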